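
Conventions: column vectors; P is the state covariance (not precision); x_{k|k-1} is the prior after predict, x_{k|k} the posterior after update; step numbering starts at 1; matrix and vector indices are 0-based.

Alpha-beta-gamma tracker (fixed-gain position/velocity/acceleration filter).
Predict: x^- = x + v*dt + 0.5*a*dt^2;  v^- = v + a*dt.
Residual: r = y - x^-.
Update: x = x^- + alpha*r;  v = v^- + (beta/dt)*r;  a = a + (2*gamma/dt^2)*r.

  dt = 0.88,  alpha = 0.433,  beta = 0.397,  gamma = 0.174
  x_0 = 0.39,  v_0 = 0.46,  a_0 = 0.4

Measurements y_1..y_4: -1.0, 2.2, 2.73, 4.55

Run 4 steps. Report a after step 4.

a_post = 1.3750

step 1: x_pred=0.9497  r=-1.9497  x^+=0.1055  v^+=-0.0676  a^+=-0.4761
step 2: x_pred=-0.1384  r=2.3384  x^+=0.8742  v^+=0.5683  a^+=0.5747
step 3: x_pred=1.5968  r=1.1332  x^+=2.0875  v^+=1.5853  a^+=1.0839
step 4: x_pred=3.9022  r=0.6478  x^+=4.1827  v^+=2.8314  a^+=1.3750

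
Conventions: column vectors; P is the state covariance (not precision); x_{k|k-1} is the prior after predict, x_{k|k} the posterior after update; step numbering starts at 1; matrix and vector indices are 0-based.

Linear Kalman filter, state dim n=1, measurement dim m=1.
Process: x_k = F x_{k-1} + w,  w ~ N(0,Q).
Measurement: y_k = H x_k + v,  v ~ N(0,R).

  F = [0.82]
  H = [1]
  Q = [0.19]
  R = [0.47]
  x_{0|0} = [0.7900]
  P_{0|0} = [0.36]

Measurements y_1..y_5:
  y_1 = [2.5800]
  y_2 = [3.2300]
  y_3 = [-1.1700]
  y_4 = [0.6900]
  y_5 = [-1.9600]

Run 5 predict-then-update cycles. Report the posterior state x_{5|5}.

x_post = [-0.5233]

step 1: x^-=[0.6478]  P^-=[0.4321]  S=[0.9021]  K=[0.4790]  nu=[1.9322]  x^+=[1.5733]  P^+=[0.2251]
step 2: x^-=[1.2901]  P^-=[0.3414]  S=[0.8114]  K=[0.4207]  nu=[1.9399]  x^+=[2.1063]  P^+=[0.1977]
step 3: x^-=[1.7271]  P^-=[0.3230]  S=[0.7930]  K=[0.4073]  nu=[-2.8971]  x^+=[0.5472]  P^+=[0.1914]
step 4: x^-=[0.4487]  P^-=[0.3187]  S=[0.7887]  K=[0.4041]  nu=[0.2413]  x^+=[0.5462]  P^+=[0.1899]
step 5: x^-=[0.4479]  P^-=[0.3177]  S=[0.7877]  K=[0.4033]  nu=[-2.4079]  x^+=[-0.5233]  P^+=[0.1896]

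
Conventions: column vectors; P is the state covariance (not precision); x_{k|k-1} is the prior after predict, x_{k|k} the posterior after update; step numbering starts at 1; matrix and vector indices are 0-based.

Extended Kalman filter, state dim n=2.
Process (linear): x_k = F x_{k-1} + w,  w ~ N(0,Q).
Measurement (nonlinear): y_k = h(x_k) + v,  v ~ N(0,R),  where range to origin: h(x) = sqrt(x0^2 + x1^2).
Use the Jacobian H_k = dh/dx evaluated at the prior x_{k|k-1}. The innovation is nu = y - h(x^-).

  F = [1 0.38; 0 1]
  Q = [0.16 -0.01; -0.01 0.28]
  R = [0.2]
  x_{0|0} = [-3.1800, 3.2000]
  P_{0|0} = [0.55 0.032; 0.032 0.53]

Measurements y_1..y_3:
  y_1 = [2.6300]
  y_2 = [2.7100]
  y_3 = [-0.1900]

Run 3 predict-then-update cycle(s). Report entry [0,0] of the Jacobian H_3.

H_jac[0,0] = 0.1134

step 1: x^-=[-1.9640, 3.2000]  P^-=[0.8109 0.2234; 0.2234 0.8100]  H_jac=[-0.5231 0.8523]  S=[0.8110]  K=[-0.2882; 0.7071]  nu=[-1.1246]  x^+=[-1.6399, 2.4048]  P^+=[0.7435 0.3887; 0.3887 0.4045]
step 2: x^-=[-0.7261, 2.4048]  P^-=[1.2573 0.5324; 0.5324 0.6845]  H_jac=[-0.2890 0.9573]  S=[0.6377]  K=[0.2293; 0.7862]  nu=[0.1980]  x^+=[-0.6806, 2.5605]  P^+=[1.2237 0.4174; 0.4174 0.2903]
step 3: x^-=[0.2923, 2.5605]  P^-=[1.7429 0.5177; 0.5177 0.5703]  H_jac=[0.1134 0.9935]  S=[0.9021]  K=[0.7894; 0.6932]  nu=[-2.7671]  x^+=[-1.8919, 0.6423]  P^+=[1.1808 0.0241; 0.0241 0.1368]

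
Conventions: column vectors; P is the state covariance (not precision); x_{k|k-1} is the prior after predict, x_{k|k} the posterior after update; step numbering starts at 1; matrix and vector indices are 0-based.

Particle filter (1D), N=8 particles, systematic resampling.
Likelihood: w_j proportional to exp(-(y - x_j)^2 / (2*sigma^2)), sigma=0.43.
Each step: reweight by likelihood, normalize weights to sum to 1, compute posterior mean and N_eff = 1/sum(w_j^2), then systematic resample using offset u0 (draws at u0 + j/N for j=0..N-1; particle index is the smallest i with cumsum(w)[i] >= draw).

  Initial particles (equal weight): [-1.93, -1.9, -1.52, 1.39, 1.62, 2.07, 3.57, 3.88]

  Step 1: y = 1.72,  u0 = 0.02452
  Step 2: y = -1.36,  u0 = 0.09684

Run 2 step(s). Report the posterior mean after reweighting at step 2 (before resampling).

step 1: w=[0.0000, 0.0000, 0.0000, 0.3058, 0.3995, 0.2947, 0.0000, 0.0000]  mean=1.6824  Neff=2.9417  idx=[3, 3, 3, 4, 4, 4, 5, 5]
step 2: w=[0.3241, 0.3241, 0.3241, 0.0092, 0.0092, 0.0092, 0.0000, 0.0000]  mean=1.3963  Neff=3.1699  idx=[0, 0, 1, 1, 1, 2, 2, 2]

post_mean = 1.3963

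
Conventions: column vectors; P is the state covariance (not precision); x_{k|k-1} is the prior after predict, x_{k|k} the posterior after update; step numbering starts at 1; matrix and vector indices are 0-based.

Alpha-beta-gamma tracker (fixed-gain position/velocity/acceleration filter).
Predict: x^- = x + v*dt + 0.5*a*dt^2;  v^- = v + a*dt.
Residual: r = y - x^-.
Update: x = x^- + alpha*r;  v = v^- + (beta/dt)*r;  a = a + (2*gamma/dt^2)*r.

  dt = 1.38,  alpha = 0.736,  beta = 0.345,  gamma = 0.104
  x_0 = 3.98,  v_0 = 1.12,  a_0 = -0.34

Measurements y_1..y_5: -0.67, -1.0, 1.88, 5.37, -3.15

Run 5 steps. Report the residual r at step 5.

step 1: x_pred=5.2019  r=-5.8719  x^+=0.8802  v^+=-0.8172  a^+=-0.9813
step 2: x_pred=-1.1819  r=0.1819  x^+=-1.0480  v^+=-2.1259  a^+=-0.9615
step 3: x_pred=-4.8973  r=6.7773  x^+=0.0908  v^+=-1.7584  a^+=-0.2212
step 4: x_pred=-2.5465  r=7.9165  x^+=3.2801  v^+=-0.0846  a^+=0.6434
step 5: x_pred=3.7760  r=-6.9260  x^+=-1.3215  v^+=-0.9282  a^+=-0.1131

resid = -6.9260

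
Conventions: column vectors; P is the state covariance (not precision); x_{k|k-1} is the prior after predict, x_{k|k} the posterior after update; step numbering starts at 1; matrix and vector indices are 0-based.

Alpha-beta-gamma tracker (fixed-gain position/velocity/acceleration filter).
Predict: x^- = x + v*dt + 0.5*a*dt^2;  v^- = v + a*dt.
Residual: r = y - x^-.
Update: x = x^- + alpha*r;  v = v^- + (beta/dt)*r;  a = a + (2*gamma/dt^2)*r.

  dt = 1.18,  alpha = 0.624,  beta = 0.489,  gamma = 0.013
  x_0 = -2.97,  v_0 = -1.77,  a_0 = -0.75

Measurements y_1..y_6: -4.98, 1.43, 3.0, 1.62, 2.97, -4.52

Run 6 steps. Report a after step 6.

a_post = -0.6378

step 1: x_pred=-5.5808  r=0.6007  x^+=-5.2059  v^+=-2.4060  a^+=-0.7388
step 2: x_pred=-8.5594  r=9.9894  x^+=-2.3260  v^+=0.8618  a^+=-0.5523
step 3: x_pred=-1.6935  r=4.6935  x^+=1.2352  v^+=2.1552  a^+=-0.4646
step 4: x_pred=3.4549  r=-1.8349  x^+=2.3099  v^+=0.8466  a^+=-0.4989
step 5: x_pred=2.9616  r=0.0084  x^+=2.9668  v^+=0.2614  a^+=-0.4987
step 6: x_pred=2.9281  r=-7.4481  x^+=-1.7195  v^+=-3.4136  a^+=-0.6378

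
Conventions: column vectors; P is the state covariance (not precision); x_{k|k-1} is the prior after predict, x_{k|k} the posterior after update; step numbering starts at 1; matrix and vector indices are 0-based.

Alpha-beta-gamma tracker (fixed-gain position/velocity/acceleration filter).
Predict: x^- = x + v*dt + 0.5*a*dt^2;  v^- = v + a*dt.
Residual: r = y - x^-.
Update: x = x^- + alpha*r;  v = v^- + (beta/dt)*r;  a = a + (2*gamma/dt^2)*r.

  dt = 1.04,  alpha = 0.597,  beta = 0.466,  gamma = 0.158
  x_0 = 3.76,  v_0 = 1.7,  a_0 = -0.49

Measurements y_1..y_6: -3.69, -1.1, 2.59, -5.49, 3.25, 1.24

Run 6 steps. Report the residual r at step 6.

resid = -2.9305

step 1: x_pred=5.2630  r=-8.9530  x^+=-0.0819  v^+=-2.8212  a^+=-3.1057
step 2: x_pred=-4.6956  r=3.5956  x^+=-2.5490  v^+=-4.4401  a^+=-2.0552
step 3: x_pred=-8.2782  r=10.8682  x^+=-1.7899  v^+=-1.7077  a^+=1.1200
step 4: x_pred=-2.9602  r=-2.5298  x^+=-4.4705  v^+=-1.6765  a^+=0.3809
step 5: x_pred=-6.0080  r=9.2580  x^+=-0.4810  v^+=2.8680  a^+=3.0857
step 6: x_pred=4.1705  r=-2.9305  x^+=2.4210  v^+=4.7641  a^+=2.2296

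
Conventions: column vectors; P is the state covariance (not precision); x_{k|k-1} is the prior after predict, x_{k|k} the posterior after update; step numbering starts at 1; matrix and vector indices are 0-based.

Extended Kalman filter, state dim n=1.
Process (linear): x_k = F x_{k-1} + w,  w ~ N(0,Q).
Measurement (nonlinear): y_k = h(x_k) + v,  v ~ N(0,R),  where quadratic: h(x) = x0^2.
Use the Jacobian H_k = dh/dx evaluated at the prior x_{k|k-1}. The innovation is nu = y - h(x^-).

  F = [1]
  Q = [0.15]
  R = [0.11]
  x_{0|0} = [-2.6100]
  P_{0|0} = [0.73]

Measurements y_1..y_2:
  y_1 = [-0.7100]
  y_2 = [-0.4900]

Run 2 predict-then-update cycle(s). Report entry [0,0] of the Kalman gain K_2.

step 1: x^-=[-2.6100]  P^-=[0.8800]  H_jac=[-5.2200]  S=[24.0886]  K=[-0.1907]  nu=[-7.5221]  x^+=[-1.1756]  P^+=[0.0040]
step 2: x^-=[-1.1756]  P^-=[0.1540]  H_jac=[-2.3511]  S=[0.9614]  K=[-0.3767]  nu=[-1.8720]  x^+=[-0.4705]  P^+=[0.0176]

K[0,0] = -0.3767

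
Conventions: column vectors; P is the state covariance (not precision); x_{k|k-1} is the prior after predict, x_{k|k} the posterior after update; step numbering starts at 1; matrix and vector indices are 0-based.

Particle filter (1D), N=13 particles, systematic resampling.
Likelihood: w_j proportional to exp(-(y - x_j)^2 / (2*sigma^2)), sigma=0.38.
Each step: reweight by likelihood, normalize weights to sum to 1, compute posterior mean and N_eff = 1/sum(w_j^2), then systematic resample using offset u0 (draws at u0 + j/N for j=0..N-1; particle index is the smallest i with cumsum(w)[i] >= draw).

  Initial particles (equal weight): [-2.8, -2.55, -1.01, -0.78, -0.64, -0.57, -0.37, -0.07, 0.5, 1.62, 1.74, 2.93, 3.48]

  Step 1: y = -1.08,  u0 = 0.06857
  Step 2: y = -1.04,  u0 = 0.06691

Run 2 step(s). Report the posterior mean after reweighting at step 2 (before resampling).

post_mean = -0.8300

step 1: w=[0.0000, 0.0002, 0.3465, 0.2580, 0.1803, 0.1432, 0.0615, 0.0103, 0.0001, 0.0000, 0.0000, 0.0000, 0.0000]  mean=-0.7721  Neff=4.1070  idx=[2, 2, 2, 2, 3, 3, 3, 4, 4, 4, 5, 5, 7]
step 2: w=[0.1101, 0.1101, 0.1101, 0.1101, 0.0874, 0.0874, 0.0874, 0.0635, 0.0635, 0.0635, 0.0514, 0.0514, 0.0042]  mean=-0.8300  Neff=11.2635  idx=[0, 1, 2, 2, 3, 4, 5, 5, 6, 7, 9, 10, 11]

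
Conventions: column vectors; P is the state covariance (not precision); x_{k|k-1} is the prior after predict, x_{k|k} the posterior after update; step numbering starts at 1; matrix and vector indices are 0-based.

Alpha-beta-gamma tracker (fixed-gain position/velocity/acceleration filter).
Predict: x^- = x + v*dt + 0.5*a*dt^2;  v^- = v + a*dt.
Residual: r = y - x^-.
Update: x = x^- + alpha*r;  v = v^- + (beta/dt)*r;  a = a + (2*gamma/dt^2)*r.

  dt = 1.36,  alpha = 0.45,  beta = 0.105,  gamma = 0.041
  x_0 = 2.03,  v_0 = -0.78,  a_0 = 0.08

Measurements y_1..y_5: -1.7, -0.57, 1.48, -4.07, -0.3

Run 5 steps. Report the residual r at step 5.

step 1: x_pred=1.0432  r=-2.7432  x^+=-0.1912  v^+=-0.8830  a^+=-0.0416
step 2: x_pred=-1.4306  r=0.8606  x^+=-1.0433  v^+=-0.8731  a^+=-0.0035
step 3: x_pred=-2.2340  r=3.7140  x^+=-0.5627  v^+=-0.5911  a^+=0.1612
step 4: x_pred=-1.2175  r=-2.8525  x^+=-2.5011  v^+=-0.5921  a^+=0.0347
step 5: x_pred=-3.2743  r=2.9743  x^+=-1.9359  v^+=-0.3152  a^+=0.1666

resid = 2.9743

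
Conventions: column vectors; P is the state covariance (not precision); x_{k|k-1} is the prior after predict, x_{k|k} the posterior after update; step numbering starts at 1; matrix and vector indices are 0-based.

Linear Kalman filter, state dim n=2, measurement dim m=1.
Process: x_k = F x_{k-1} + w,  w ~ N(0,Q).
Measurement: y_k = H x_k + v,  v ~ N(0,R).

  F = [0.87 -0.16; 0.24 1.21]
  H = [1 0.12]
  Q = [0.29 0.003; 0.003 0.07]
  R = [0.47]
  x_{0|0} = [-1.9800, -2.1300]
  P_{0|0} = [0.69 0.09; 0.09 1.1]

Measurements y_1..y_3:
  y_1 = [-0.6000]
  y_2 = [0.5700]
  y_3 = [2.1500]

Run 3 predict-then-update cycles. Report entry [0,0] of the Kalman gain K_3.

step 1: x^-=[-1.3818, -3.0525]  P^-=[0.8154 0.0254; 0.0254 1.7725]  S=[1.3170]  K=[0.6214; 0.1808]  nu=[1.1481]  x^+=[-0.6683, -2.8449]  P^+=[0.3068 -0.1226; -0.1226 1.7295]
step 2: x^-=[-0.1263, -3.6028]  P^-=[0.6006 -0.3921; -0.3921 2.5486]  S=[1.0132]  K=[0.5463; -0.0851]  nu=[1.1286]  x^+=[0.4903, -3.6988]  P^+=[0.2982 -0.3450; -0.3450 2.5413]
step 3: x^-=[1.0184, -4.3579]  P^-=[0.6768 -0.7766; -0.7766 3.6075]  S=[1.0123]  K=[0.5765; -0.3395]  nu=[1.6545]  x^+=[1.9722, -4.9197]  P^+=[0.3404 -0.5785; -0.5785 3.4908]

K[0,0] = 0.5765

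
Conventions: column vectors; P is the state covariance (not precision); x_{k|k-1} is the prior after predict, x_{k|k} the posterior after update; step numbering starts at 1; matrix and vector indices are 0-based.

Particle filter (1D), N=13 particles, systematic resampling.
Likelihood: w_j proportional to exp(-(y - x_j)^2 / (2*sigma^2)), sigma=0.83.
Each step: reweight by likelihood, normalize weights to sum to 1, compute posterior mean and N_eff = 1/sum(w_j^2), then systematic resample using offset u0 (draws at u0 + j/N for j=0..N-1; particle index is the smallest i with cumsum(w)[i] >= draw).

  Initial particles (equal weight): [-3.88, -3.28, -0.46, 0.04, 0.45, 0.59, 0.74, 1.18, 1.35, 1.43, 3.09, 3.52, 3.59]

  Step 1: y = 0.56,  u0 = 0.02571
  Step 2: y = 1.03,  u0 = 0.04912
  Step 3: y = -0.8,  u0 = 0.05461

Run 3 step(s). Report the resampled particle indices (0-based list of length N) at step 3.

step 1: w=[0.0000, 0.0000, 0.0753, 0.1317, 0.1588, 0.1601, 0.1565, 0.1212, 0.1019, 0.0925, 0.0015, 0.0003, 0.0002]  mean=0.6716  Neff=7.5765  idx=[2, 3, 3, 4, 4, 5, 5, 6, 6, 7, 7, 8, 9]
step 2: w=[0.0197, 0.0484, 0.0484, 0.0771, 0.0771, 0.0856, 0.0856, 0.0927, 0.0927, 0.0969, 0.0969, 0.0914, 0.0877]  mean=0.7798  Neff=11.9613  idx=[1, 3, 4, 5, 6, 6, 7, 8, 9, 10, 10, 11, 12]
step 3: w=[0.2327, 0.1250, 0.1250, 0.0956, 0.0956, 0.0956, 0.0695, 0.0695, 0.0226, 0.0226, 0.0226, 0.0136, 0.0105]  mean=0.5069  Neff=8.0480  idx=[0, 0, 0, 1, 2, 2, 3, 4, 4, 5, 6, 7, 11]

resampled_idx = [0, 0, 0, 1, 2, 2, 3, 4, 4, 5, 6, 7, 11]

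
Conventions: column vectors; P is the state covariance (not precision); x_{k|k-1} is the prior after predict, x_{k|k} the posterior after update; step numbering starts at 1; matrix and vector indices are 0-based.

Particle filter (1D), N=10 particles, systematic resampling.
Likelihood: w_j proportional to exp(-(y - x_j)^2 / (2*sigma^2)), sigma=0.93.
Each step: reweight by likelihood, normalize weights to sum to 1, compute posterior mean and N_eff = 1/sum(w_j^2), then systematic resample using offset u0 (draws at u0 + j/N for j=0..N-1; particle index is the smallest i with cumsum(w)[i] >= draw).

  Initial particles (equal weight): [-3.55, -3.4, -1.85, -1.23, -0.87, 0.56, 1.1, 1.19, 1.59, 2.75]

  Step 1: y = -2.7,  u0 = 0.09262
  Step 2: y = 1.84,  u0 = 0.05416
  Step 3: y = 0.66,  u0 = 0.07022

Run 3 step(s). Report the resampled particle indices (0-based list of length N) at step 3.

step 1: w=[0.2630, 0.3008, 0.2630, 0.1145, 0.0576, 0.0009, 0.0001, 0.0001, 0.0000, 0.0000]  mean=-2.6334  Neff=4.0770  idx=[0, 0, 1, 1, 1, 2, 2, 2, 3, 4]
step 2: w=[0.0000, 0.0000, 0.0000, 0.0000, 0.0000, 0.0193, 0.0193, 0.0193, 0.2176, 0.7245]  mean=-1.0051  Neff=1.7440  idx=[7, 8, 8, 9, 9, 9, 9, 9, 9, 9]
step 3: w=[0.0125, 0.0607, 0.0607, 0.1237, 0.1237, 0.1237, 0.1237, 0.1237, 0.1237, 0.1237]  mean=-0.9260  Neff=8.7205  idx=[1, 3, 4, 4, 5, 6, 7, 8, 8, 9]

resampled_idx = [1, 3, 4, 4, 5, 6, 7, 8, 8, 9]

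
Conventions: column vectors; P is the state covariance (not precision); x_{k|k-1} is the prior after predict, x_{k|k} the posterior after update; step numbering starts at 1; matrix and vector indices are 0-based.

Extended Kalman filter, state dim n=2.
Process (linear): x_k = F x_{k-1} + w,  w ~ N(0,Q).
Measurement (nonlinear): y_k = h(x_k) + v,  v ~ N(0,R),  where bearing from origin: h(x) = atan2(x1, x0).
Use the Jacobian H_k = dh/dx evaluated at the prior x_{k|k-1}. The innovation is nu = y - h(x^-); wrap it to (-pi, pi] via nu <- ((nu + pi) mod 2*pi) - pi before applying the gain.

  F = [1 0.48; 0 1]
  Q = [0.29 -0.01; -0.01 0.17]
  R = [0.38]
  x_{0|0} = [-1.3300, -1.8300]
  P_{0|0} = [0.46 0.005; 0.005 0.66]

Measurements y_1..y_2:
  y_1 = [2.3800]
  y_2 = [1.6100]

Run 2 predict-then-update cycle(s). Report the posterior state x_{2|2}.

step 1: x^-=[-2.2084, -1.8300]  P^-=[0.9069 0.3118; 0.3118 0.8300]  H_jac=[0.2225 -0.2685]  S=[0.4475]  K=[0.2638; -0.3430]  nu=[-1.4536]  x^+=[-2.5918, -1.3315]  P^+=[0.8757 0.3523; 0.3523 0.7774]
step 2: x^-=[-3.2310, -1.3315]  P^-=[1.6830 0.7154; 0.7154 0.9474]  H_jac=[0.1090 -0.2646]  S=[0.4250]  K=[-0.0136; -0.4062]  nu=[-1.9225]  x^+=[-3.2048, -0.5506]  P^+=[1.6829 0.7131; 0.7131 0.8772]

x_post = [-3.2048, -0.5506]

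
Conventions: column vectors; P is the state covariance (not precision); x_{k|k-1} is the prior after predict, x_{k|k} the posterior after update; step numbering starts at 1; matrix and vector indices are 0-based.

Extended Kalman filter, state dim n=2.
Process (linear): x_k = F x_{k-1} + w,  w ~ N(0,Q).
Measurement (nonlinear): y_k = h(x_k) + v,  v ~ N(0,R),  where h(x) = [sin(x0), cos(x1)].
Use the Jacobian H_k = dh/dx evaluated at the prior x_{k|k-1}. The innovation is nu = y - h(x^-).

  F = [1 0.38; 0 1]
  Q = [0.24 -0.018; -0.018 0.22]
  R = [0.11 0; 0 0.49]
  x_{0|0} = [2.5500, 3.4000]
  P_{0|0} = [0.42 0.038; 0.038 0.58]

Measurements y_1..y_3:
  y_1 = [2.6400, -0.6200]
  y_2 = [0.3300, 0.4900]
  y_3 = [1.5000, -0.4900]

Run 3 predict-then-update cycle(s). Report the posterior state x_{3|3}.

step 1: x^-=[3.8420, 3.4000]  P^-=[0.7726 0.2404; 0.2404 0.8000]  H_jac=[-0.7646 0.0000; 0.0000 0.2555]  S=[0.5617 -0.0470; -0.0470 0.5422]  K=[-1.0499 0.0223; -0.2979 0.3512]  nu=[3.2845, 0.3468]  x^+=[0.4014, 2.5434]  P^+=[0.1510 0.0429; 0.0429 0.6734]
step 2: x^-=[1.3678, 2.5434]  P^-=[0.5209 0.2808; 0.2808 0.8934]  H_jac=[0.2016 0.0000; 0.0000 -0.5631]  S=[0.1312 -0.0319; -0.0319 0.7733]  K=[0.7583 -0.1732; 0.2761 -0.6392]  nu=[-0.6495, 1.3164]  x^+=[0.6473, 1.5226]  P^+=[0.4139 0.1507; 0.1507 0.5562]
step 3: x^-=[1.2259, 1.5226]  P^-=[0.8487 0.3441; 0.3441 0.7762]  H_jac=[0.3381 0.0000; 0.0000 -0.9988]  S=[0.2070 -0.1162; -0.1162 1.2644]  K=[1.3006 -0.1523; 0.2296 -0.5921]  nu=[0.5589, -0.5382]  x^+=[2.0348, 1.9696]  P^+=[0.4232 0.0747; 0.0747 0.2905]

x_post = [2.0348, 1.9696]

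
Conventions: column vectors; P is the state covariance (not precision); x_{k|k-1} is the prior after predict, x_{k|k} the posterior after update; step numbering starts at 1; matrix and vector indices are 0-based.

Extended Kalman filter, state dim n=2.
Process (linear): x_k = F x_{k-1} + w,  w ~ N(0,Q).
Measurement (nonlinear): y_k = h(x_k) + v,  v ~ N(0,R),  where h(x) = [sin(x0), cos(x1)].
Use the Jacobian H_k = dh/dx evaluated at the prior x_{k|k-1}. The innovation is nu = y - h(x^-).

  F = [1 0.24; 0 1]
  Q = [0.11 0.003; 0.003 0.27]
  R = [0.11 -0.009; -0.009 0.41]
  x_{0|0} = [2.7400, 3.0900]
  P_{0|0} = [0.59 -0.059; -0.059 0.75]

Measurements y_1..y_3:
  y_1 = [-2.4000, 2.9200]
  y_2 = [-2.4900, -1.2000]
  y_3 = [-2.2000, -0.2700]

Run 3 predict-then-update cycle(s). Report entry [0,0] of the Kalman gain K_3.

K[0,0] = 0.1719

step 1: x^-=[3.4816, 3.0900]  P^-=[0.7149 0.1240; 0.1240 1.0200]  H_jac=[-0.9428 0.0000; 0.0000 -0.0516]  S=[0.7454 -0.0030; -0.0030 0.4127]  K=[-0.9043 -0.0220; -0.1573 -0.1286]  nu=[-2.0665, 3.9187]  x^+=[5.2641, 2.9113]  P^+=[0.1053 0.0171; 0.0171 0.9948]
step 2: x^-=[5.9628, 2.9113]  P^-=[0.2808 0.2589; 0.2589 1.2648]  H_jac=[0.9491 0.0000; 0.0000 -0.2283]  S=[0.3630 -0.0651; -0.0651 0.4759]  K=[0.7300 -0.0243; 0.5824 -0.5270]  nu=[-2.1750, -0.2264]  x^+=[4.3806, 1.7638]  P^+=[0.0848 0.0725; 0.0725 0.9695]
step 3: x^-=[4.8039, 1.7638]  P^-=[0.2855 0.3082; 0.3082 1.2395]  H_jac=[0.0914 0.0000; 0.0000 -0.9814]  S=[0.1124 -0.0366; -0.0366 1.6040]  K=[0.1719 -0.1847; 0.0034 -0.7584]  nu=[-1.2042, -0.0782]  x^+=[4.6113, 1.8191]  P^+=[0.2251 0.0787; 0.0787 0.3168]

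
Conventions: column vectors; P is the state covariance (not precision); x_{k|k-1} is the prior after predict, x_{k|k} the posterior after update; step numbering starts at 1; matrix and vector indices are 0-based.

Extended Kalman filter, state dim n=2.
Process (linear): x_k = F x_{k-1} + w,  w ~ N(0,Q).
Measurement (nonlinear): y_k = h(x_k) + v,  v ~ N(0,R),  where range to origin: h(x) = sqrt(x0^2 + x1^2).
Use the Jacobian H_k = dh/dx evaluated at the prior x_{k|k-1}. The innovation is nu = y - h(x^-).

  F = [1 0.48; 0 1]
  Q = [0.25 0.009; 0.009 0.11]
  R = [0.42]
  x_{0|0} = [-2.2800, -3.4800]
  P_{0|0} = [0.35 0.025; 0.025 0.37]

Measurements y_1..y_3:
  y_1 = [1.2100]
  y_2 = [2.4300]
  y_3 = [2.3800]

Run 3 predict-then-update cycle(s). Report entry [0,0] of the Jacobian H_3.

step 1: x^-=[-3.9504, -3.4800]  P^-=[0.7092 0.2116; 0.2116 0.4800]  H_jac=[-0.7504 -0.6610]  S=[1.2390]  K=[-0.5424; -0.3842]  nu=[-4.0546]  x^+=[-1.7510, -1.9221]  P^+=[0.3447 -0.0466; -0.0466 0.2971]
step 2: x^-=[-2.6736, -1.9221]  P^-=[0.6184 0.1050; 0.1050 0.4071]  H_jac=[-0.8120 -0.5837]  S=[1.0659]  K=[-0.5285; -0.3029]  nu=[-0.8628]  x^+=[-2.2176, -1.6607]  P^+=[0.3206 -0.0657; -0.0657 0.3093]
step 3: x^-=[-3.0147, -1.6607]  P^-=[0.5788 0.0918; 0.0918 0.4193]  H_jac=[-0.8759 -0.4825]  S=[1.0393]  K=[-0.5304; -0.2720]  nu=[-1.0619]  x^+=[-2.4515, -1.3719]  P^+=[0.2864 -0.0582; -0.0582 0.3424]

H_jac[0,0] = -0.8759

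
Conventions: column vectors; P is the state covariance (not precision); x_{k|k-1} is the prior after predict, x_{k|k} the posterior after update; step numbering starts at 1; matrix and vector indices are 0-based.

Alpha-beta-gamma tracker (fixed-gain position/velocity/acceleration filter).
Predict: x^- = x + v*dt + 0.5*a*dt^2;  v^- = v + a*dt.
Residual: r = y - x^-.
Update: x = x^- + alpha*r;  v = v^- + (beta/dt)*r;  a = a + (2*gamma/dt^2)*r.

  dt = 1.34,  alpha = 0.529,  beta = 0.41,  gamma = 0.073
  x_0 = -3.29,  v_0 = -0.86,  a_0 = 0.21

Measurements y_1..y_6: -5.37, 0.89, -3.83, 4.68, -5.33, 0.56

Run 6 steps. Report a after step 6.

a_post = -0.2586

step 1: x_pred=-4.2539  r=-1.1161  x^+=-4.8443  v^+=-0.9201  a^+=0.1192
step 2: x_pred=-5.9702  r=6.8602  x^+=-2.3411  v^+=1.3387  a^+=0.6770
step 3: x_pred=0.0606  r=-3.8906  x^+=-1.9975  v^+=1.0555  a^+=0.3607
step 4: x_pred=-0.2593  r=4.9393  x^+=2.3536  v^+=3.0502  a^+=0.7623
step 5: x_pred=7.1252  r=-12.4552  x^+=0.5364  v^+=0.2607  a^+=-0.2504
step 6: x_pred=0.6610  r=-0.1010  x^+=0.6076  v^+=-0.1057  a^+=-0.2586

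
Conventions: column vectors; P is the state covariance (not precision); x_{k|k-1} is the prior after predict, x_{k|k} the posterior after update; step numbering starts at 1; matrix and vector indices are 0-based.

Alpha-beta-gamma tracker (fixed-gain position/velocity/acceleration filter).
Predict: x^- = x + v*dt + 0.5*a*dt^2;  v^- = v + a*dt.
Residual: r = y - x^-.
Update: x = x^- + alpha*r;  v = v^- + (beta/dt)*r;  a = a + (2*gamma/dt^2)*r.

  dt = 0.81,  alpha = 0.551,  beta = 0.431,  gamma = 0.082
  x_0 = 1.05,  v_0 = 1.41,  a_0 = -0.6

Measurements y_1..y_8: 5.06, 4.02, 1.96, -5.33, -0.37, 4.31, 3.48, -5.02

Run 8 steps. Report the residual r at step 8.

step 1: x_pred=1.9953  r=3.0647  x^+=3.6839  v^+=2.5547  a^+=0.1661
step 2: x_pred=5.8078  r=-1.7878  x^+=4.8227  v^+=1.7380  a^+=-0.2808
step 3: x_pred=6.1384  r=-4.1784  x^+=3.8361  v^+=-0.7128  a^+=-1.3252
step 4: x_pred=2.8240  r=-8.1540  x^+=-1.6689  v^+=-6.1249  a^+=-3.3634
step 5: x_pred=-7.7334  r=7.3634  x^+=-3.6762  v^+=-4.9312  a^+=-1.5229
step 6: x_pred=-8.1701  r=12.4801  x^+=-1.2935  v^+=0.4759  a^+=1.5967
step 7: x_pred=-0.3843  r=3.8643  x^+=1.7449  v^+=3.8254  a^+=2.5626
step 8: x_pred=5.6841  r=-10.7041  x^+=-0.2138  v^+=0.2054  a^+=-0.1130

resid = -10.7041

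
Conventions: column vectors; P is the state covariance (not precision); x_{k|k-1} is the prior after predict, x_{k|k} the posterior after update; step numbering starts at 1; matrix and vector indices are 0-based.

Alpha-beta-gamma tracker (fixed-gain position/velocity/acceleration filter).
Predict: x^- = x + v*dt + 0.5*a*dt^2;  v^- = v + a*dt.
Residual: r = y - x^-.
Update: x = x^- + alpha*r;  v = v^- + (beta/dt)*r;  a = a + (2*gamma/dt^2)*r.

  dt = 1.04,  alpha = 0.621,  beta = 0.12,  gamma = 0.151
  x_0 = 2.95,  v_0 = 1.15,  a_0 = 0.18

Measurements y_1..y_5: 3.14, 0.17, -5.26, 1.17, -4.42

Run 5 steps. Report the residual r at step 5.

step 1: x_pred=4.2433  r=-1.1033  x^+=3.5582  v^+=1.2099  a^+=-0.1281
step 2: x_pred=4.7472  r=-4.5772  x^+=1.9048  v^+=0.5486  a^+=-1.4061
step 3: x_pred=1.7148  r=-6.9748  x^+=-2.6165  v^+=-1.7186  a^+=-3.3536
step 4: x_pred=-6.2175  r=7.3875  x^+=-1.6298  v^+=-4.3539  a^+=-1.2909
step 5: x_pred=-6.8560  r=2.4360  x^+=-5.3432  v^+=-5.4153  a^+=-0.6107

resid = 2.4360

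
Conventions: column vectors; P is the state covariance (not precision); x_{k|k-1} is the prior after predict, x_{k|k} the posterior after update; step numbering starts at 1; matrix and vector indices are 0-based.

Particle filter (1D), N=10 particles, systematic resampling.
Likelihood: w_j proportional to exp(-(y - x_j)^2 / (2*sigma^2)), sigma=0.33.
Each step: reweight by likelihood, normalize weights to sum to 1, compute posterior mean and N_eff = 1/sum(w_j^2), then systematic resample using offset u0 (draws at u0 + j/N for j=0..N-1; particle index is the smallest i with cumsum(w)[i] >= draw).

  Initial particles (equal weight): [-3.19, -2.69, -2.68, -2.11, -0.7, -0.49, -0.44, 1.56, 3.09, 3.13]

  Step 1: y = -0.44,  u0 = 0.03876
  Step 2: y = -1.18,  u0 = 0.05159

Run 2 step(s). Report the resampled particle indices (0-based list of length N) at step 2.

resampled_idx = [0, 0, 1, 1, 2, 2, 3, 5, 6, 8]

step 1: w=[0.0000, 0.0000, 0.0000, 0.0000, 0.2694, 0.3632, 0.3674, 0.0000, 0.0000, 0.0000]  mean=-0.5282  Neff=2.9457  idx=[4, 4, 4, 5, 5, 5, 6, 6, 6, 6]
step 2: w=[0.2039, 0.2039, 0.2039, 0.0660, 0.0660, 0.0660, 0.0475, 0.0475, 0.0475, 0.0475]  mean=-0.6090  Neff=6.8078  idx=[0, 0, 1, 1, 2, 2, 3, 5, 6, 8]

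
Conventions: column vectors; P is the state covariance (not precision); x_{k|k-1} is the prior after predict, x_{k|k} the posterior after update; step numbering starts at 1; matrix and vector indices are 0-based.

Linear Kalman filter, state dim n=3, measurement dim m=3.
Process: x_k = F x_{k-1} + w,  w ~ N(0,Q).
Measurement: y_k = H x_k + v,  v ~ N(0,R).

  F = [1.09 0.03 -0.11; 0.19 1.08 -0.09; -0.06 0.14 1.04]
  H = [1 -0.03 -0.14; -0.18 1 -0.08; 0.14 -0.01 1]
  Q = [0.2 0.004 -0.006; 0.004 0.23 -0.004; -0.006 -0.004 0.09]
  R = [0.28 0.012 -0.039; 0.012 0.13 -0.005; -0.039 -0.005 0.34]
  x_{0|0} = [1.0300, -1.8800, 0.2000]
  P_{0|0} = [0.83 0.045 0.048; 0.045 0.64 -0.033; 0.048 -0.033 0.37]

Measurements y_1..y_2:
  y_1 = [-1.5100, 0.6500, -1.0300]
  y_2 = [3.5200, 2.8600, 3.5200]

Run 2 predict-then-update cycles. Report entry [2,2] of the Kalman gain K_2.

K[2,2] = 0.4646

step 1: x^-=[1.0443, -1.8527, -0.1170]  P^-=[1.1828 0.2518 -0.0389; 0.2518 1.0327 0.0200; -0.0389 0.0200 0.4894]  S=[1.4693 0.0261 0.0161; 0.0261 1.1092 -0.0211; 0.0161 -0.0211 0.8406]  K=[0.8018 0.0215 0.1329; 0.1318 0.8870 0.0732; -0.0799 0.0019 0.5770]  nu=[-2.6263, 2.6813, -1.0777]  x^+=[-1.1468, 0.1006, -0.5238]  P^+=[0.2188 0.0498 -0.0163; 0.0498 0.1263 0.0096; -0.0163 0.0096 0.2017]
step 2: x^-=[-1.1894, -0.0621, -0.4619]  P^-=[0.4696 0.1151 -0.0538; 0.1151 0.4059 -0.0008; -0.0538 -0.0008 0.3154]  S=[0.7643 0.0376 -0.0716; 0.0376 0.5103 -0.0203; -0.0716 -0.0203 0.6493]  K=[0.6266 0.0256 0.0866; 0.1028 0.7495 0.0521; -0.0842 -0.0074 0.4646]  nu=[4.6429, 2.6710, 4.1478]  x^+=[2.1474, 2.6334, 1.0547]  P^+=[0.1710 0.0397 -0.0187; 0.0397 0.1060 0.0055; -0.0187 0.0055 0.1640]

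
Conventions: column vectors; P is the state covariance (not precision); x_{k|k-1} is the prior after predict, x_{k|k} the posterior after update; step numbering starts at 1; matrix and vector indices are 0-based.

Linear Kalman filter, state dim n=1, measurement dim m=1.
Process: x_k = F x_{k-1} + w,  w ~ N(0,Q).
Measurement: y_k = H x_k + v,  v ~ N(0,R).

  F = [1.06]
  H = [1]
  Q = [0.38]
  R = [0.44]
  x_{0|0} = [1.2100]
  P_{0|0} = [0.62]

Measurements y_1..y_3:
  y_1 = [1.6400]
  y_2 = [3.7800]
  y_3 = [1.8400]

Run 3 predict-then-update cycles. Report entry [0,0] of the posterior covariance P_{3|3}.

P_post[0,0] = 0.2685

step 1: x^-=[1.2826]  P^-=[1.0766]  S=[1.5166]  K=[0.7099]  nu=[0.3574]  x^+=[1.5363]  P^+=[0.3123]
step 2: x^-=[1.6285]  P^-=[0.7310]  S=[1.1710]  K=[0.6242]  nu=[2.1515]  x^+=[2.9715]  P^+=[0.2747]
step 3: x^-=[3.1498]  P^-=[0.6886]  S=[1.1286]  K=[0.6101]  nu=[-1.3098]  x^+=[2.3507]  P^+=[0.2685]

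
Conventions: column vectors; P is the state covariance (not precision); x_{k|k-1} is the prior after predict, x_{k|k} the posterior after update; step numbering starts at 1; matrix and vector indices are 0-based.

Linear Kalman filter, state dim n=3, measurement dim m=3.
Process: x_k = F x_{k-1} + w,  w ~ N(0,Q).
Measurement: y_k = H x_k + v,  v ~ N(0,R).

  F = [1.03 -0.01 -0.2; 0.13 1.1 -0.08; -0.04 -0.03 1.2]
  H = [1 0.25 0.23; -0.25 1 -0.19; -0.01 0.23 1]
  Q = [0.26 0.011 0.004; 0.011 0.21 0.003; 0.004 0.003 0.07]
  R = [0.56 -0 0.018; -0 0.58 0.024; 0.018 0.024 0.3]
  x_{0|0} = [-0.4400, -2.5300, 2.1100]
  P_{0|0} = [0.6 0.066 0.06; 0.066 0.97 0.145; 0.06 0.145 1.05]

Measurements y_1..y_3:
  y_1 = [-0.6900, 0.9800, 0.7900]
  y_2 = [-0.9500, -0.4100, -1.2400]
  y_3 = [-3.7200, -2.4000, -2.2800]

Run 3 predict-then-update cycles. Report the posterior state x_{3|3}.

step 1: x^-=[-0.8499, -3.0090, 2.6255]  P^-=[0.9131 0.1339 -0.2007; 0.1339 1.3927 0.0652; -0.2007 0.0652 1.5678]  S=[1.6252 0.2384 0.2995; 0.2384 1.9756 0.1518; 0.2995 0.1518 1.9749]  K=[0.5991 -0.0874 -0.1748; 0.1891 0.6500 0.1159; -0.0198 -0.1528 0.8172]  nu=[0.3083, 4.2754, -1.1519]  x^+=[-0.8374, -0.3052, 1.0248]  P^+=[0.3375 0.0209 -0.0452; 0.0209 0.3787 -0.0331; -0.0452 -0.0331 0.2483]
step 2: x^-=[-1.0644, -0.5265, 1.2724]  P^-=[0.6461 0.0918 -0.1260; 0.0918 0.6883 -0.0871; -0.1260 -0.0871 0.4352]  S=[1.2500 0.0929 0.0200; 0.0929 1.2996 0.0430; 0.0200 0.0430 0.7337]  K=[0.5196 -0.0670 -0.1620; 0.1561 0.5115 0.0616; -0.0382 -0.1227 0.5758]  nu=[-0.0466, 0.0922, -2.4019]  x^+=[-0.7057, -0.6345, -0.1202]  P^+=[0.2924 0.0222 -0.0430; 0.0222 0.2971 -0.0346; -0.0430 -0.0346 0.1766]
step 3: x^-=[-0.6964, -0.7801, -0.0970]  P^-=[0.5944 0.0871 -0.1044; 0.0871 0.5889 -0.0789; -0.1044 -0.0789 0.3318]  S=[1.1953 0.0772 0.0140; 0.0772 1.1946 0.0425; 0.0140 0.0425 0.6284]  K=[0.5012 -0.0620 -0.1507; 0.1495 0.4758 0.0531; -0.0387 -0.1126 0.5092]  nu=[-2.8062, -1.8124, -2.0106]  x^+=[-1.6878, -2.1687, -0.8082]  P^+=[0.2814 0.0232 -0.0402; 0.0232 0.2767 -0.0334; -0.0402 -0.0334 0.1566]

x_post = [-1.6878, -2.1687, -0.8082]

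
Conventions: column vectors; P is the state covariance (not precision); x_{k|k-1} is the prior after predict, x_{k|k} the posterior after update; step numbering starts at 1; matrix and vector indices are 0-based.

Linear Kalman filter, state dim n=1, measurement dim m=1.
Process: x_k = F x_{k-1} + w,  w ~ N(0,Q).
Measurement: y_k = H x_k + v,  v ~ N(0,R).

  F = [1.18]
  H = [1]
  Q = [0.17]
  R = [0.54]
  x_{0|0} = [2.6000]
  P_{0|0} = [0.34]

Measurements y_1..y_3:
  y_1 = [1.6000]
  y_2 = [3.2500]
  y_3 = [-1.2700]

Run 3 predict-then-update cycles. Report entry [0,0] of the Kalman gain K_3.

K[0,0] = 0.5086

step 1: x^-=[3.0680]  P^-=[0.6434]  S=[1.1834]  K=[0.5437]  nu=[-1.4680]  x^+=[2.2699]  P^+=[0.2936]
step 2: x^-=[2.6784]  P^-=[0.5788]  S=[1.1188]  K=[0.5173]  nu=[0.5716]  x^+=[2.9741]  P^+=[0.2794]
step 3: x^-=[3.5095]  P^-=[0.5590]  S=[1.0990]  K=[0.5086]  nu=[-4.7795]  x^+=[1.0784]  P^+=[0.2747]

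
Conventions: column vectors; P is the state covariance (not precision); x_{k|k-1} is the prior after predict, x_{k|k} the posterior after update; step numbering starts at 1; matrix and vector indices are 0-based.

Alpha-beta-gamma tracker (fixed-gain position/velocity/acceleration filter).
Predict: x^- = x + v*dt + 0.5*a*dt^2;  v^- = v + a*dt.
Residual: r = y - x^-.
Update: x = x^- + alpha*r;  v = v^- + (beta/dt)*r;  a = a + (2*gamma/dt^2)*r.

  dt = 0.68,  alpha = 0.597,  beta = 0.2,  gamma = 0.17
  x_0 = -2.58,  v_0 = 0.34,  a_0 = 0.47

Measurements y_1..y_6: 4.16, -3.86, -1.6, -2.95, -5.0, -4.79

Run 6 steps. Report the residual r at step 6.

step 1: x_pred=-2.2401  r=6.4001  x^+=1.5807  v^+=2.5420  a^+=5.1760
step 2: x_pred=4.5060  r=-8.3660  x^+=-0.4885  v^+=3.6011  a^+=-0.9755
step 3: x_pred=1.7347  r=-3.3347  x^+=-0.2561  v^+=1.9570  a^+=-3.4275
step 4: x_pred=0.2822  r=-3.2322  x^+=-1.6474  v^+=-1.3244  a^+=-5.8041
step 5: x_pred=-3.8899  r=-1.1101  x^+=-4.5526  v^+=-5.5976  a^+=-6.6203
step 6: x_pred=-9.8896  r=5.0996  x^+=-6.8452  v^+=-8.5996  a^+=-2.8706

resid = 5.0996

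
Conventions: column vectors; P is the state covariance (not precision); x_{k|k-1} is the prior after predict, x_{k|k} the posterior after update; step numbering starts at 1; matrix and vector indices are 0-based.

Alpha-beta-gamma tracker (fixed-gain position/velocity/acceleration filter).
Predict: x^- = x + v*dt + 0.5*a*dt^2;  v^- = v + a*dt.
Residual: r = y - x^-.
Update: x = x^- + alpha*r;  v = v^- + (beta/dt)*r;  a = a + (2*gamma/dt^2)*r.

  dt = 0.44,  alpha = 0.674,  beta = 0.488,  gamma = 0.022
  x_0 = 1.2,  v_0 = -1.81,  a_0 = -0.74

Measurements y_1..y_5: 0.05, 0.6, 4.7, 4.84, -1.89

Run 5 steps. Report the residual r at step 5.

resid = -8.8637

step 1: x_pred=0.3320  r=-0.2820  x^+=0.1419  v^+=-2.4483  a^+=-0.8041
step 2: x_pred=-1.0132  r=1.6132  x^+=0.0741  v^+=-1.0130  a^+=-0.4375
step 3: x_pred=-0.4139  r=5.1139  x^+=3.0329  v^+=4.4664  a^+=0.7248
step 4: x_pred=5.0682  r=-0.2282  x^+=4.9144  v^+=4.5322  a^+=0.6729
step 5: x_pred=6.9737  r=-8.8637  x^+=0.9996  v^+=-5.0024  a^+=-1.3415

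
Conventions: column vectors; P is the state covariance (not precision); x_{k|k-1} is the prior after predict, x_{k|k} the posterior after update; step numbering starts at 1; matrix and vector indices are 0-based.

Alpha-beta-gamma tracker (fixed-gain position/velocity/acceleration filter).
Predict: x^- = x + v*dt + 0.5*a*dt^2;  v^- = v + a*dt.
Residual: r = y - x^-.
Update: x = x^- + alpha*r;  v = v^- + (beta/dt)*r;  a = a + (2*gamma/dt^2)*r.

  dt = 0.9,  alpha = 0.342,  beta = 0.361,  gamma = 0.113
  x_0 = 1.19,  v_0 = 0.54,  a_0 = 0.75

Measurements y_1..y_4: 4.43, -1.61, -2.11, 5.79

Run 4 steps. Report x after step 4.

step 1: x_pred=1.9797  r=2.4502  x^+=2.8177  v^+=2.1978  a^+=1.4336
step 2: x_pred=5.3764  r=-6.9864  x^+=2.9871  v^+=0.6858  a^+=-0.5156
step 3: x_pred=3.3954  r=-5.5054  x^+=1.5126  v^+=-1.9866  a^+=-2.0517
step 4: x_pred=-1.1063  r=6.8963  x^+=1.2522  v^+=-1.0669  a^+=-0.1276

x_post = 1.2522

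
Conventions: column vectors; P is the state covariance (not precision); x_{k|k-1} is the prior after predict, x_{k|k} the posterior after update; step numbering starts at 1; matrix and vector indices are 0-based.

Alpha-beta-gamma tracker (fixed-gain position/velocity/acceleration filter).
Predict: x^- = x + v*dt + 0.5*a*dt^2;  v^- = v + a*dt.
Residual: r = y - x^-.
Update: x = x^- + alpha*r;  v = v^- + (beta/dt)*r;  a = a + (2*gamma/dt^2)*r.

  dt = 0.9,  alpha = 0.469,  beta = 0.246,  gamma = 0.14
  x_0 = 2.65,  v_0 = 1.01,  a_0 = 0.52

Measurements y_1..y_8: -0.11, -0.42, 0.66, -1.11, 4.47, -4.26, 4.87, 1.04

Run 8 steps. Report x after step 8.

x_post = 3.2918

step 1: x_pred=3.7696  r=-3.8796  x^+=1.9501  v^+=0.4176  a^+=-0.8211
step 2: x_pred=1.9933  r=-2.4133  x^+=0.8615  v^+=-0.9811  a^+=-1.6553
step 3: x_pred=-0.6919  r=1.3519  x^+=-0.0578  v^+=-2.1013  a^+=-1.1880
step 4: x_pred=-2.4302  r=1.3202  x^+=-1.8110  v^+=-2.8097  a^+=-0.7317
step 5: x_pred=-4.6361  r=9.1061  x^+=-0.3653  v^+=-0.9792  a^+=2.4161
step 6: x_pred=-0.2681  r=-3.9919  x^+=-2.1403  v^+=0.1042  a^+=1.0362
step 7: x_pred=-1.6269  r=6.4969  x^+=1.4202  v^+=2.8126  a^+=3.2820
step 8: x_pred=5.2807  r=-4.2407  x^+=3.2918  v^+=4.6073  a^+=1.8161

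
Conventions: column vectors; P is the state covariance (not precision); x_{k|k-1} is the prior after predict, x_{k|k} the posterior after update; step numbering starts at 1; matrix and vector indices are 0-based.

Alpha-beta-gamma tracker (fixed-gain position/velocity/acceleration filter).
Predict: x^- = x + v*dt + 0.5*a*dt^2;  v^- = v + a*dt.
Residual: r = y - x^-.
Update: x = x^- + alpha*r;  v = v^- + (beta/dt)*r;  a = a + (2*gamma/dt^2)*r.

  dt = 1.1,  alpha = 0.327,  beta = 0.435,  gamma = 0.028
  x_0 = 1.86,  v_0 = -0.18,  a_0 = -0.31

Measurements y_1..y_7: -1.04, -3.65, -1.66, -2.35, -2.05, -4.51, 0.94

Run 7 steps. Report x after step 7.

x_post = -2.0252

step 1: x_pred=1.4745  r=-2.5145  x^+=0.6522  v^+=-1.5154  a^+=-0.4264
step 2: x_pred=-1.2726  r=-2.3774  x^+=-2.0500  v^+=-2.9245  a^+=-0.5364
step 3: x_pred=-5.5915  r=3.9315  x^+=-4.3059  v^+=-1.9598  a^+=-0.3544
step 4: x_pred=-6.6761  r=4.3261  x^+=-5.2615  v^+=-0.6389  a^+=-0.1542
step 5: x_pred=-6.0576  r=4.0076  x^+=-4.7471  v^+=0.7763  a^+=0.0312
step 6: x_pred=-3.8743  r=-0.6357  x^+=-4.0822  v^+=0.5593  a^+=0.0018
step 7: x_pred=-3.4659  r=4.4059  x^+=-2.0252  v^+=2.3036  a^+=0.2057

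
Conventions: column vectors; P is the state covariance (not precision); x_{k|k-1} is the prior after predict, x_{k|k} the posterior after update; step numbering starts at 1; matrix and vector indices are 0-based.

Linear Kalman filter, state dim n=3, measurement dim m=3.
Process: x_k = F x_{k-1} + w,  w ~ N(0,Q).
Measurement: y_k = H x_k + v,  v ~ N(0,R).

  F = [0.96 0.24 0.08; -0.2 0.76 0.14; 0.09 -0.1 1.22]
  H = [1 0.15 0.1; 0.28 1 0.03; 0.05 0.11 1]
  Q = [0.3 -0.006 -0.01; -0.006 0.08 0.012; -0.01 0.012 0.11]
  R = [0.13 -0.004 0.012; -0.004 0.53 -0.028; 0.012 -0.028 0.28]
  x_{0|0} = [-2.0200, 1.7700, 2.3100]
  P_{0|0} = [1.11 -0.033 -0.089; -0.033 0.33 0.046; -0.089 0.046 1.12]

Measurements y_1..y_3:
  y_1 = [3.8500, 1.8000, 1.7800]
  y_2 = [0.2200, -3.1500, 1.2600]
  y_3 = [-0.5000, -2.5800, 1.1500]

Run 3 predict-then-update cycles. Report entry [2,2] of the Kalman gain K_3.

step 1: x^-=[-1.3296, 2.0726, 2.4594]  P^-=[1.3220 -0.1751 0.0980; -0.1751 0.3618 0.2179; 0.0980 0.2179 1.7591]  S=[1.4514 0.2717 0.3730; 0.2717 0.9137 0.3152; 0.3730 0.3152 2.1026]  K=[0.9283 -0.0277 -0.0916; -0.1603 0.3654 0.0921; -0.0136 0.0382 0.8471]  nu=[4.6228, 0.0259, -0.8409]  x^+=[3.0379, 1.2637, 1.6853]  P^+=[0.1289 -0.0515 -0.0145; -0.0515 0.2063 -0.0065; -0.0145 -0.0065 0.2374]
step 2: x^-=[3.3545, 0.5887, 2.2031]  P^-=[0.4060 -0.0279 0.0042; -0.0279 0.2241 0.0274; 0.0042 0.0274 0.4658]  S=[0.5390 0.1187 0.0880; 0.1187 0.7724 0.0428; 0.0880 0.0428 0.7556]  K=[0.7563 -0.0017 -0.0595; -0.0568 0.2866 0.0575; -0.0040 0.0214 0.6199]  nu=[-3.4432, -4.7441, -1.1756]  x^+=[0.8286, -0.6429, 1.3865]  P^+=[0.1032 -0.0309 -0.0093; -0.0309 0.1594 -0.0086; -0.0093 -0.0086 0.1743]
step 3: x^-=[0.7521, -0.4602, 1.8303]  P^-=[0.3894 -0.0178 0.0010; -0.0178 0.1877 0.0194; 0.0010 0.0194 0.3725]  S=[0.5228 0.1179 0.0738; 0.1179 0.7398 0.0275; 0.0738 0.0275 0.6599]  K=[0.7463 0.0066 -0.0557; -0.0408 0.2523 0.0533; -0.0063 0.0215 0.5676]  nu=[-1.3661, -2.3853, -0.6673]  x^+=[-0.2459, -1.0418, 1.4089]  P^+=[0.1011 -0.0260 -0.0090; -0.0260 0.1399 -0.0067; -0.0090 -0.0067 0.1594]

K[2,2] = 0.5676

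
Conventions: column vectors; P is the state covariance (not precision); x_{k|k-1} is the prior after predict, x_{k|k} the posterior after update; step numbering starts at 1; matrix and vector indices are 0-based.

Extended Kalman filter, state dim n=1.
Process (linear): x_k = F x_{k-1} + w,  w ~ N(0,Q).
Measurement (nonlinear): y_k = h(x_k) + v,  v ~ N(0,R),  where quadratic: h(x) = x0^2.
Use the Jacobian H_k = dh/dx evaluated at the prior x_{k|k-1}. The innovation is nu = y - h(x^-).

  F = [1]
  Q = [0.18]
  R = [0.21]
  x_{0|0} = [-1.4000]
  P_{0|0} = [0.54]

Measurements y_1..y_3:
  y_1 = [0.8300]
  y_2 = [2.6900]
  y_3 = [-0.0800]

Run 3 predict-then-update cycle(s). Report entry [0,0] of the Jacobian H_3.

H_jac[0,0] = -3.3423

step 1: x^-=[-1.4000]  P^-=[0.7200]  H_jac=[-2.8000]  S=[5.8548]  K=[-0.3443]  nu=[-1.1300]  x^+=[-1.0109]  P^+=[0.0258]
step 2: x^-=[-1.0109]  P^-=[0.2058]  H_jac=[-2.0218]  S=[1.0514]  K=[-0.3958]  nu=[1.6681]  x^+=[-1.6711]  P^+=[0.0411]
step 3: x^-=[-1.6711]  P^-=[0.2211]  H_jac=[-3.3423]  S=[2.6800]  K=[-0.2758]  nu=[-2.8727]  x^+=[-0.8790]  P^+=[0.0173]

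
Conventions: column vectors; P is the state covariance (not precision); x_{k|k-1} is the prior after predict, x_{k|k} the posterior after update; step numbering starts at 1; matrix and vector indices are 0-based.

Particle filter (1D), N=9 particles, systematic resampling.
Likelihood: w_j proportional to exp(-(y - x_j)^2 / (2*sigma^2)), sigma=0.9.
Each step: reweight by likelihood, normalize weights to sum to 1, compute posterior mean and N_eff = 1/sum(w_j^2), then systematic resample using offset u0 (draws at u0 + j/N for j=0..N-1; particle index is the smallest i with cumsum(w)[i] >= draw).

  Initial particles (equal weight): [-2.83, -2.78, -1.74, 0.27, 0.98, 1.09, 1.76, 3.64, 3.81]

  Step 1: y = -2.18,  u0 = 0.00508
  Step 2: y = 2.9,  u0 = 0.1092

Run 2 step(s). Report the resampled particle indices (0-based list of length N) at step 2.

resampled_idx = [6, 6, 6, 7, 7, 7, 8, 8, 8]

step 1: w=[0.3098, 0.3220, 0.3568, 0.0099, 0.0008, 0.0005, 0.0000, 0.0000, 0.0000]  mean=-2.3888  Neff=3.0569  idx=[0, 0, 0, 1, 1, 1, 2, 2, 2]
step 2: w=[0.0003, 0.0003, 0.0003, 0.0004, 0.0004, 0.0004, 0.3326, 0.3326, 0.3326]  mean=-1.7424  Neff=3.0136  idx=[6, 6, 6, 7, 7, 7, 8, 8, 8]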